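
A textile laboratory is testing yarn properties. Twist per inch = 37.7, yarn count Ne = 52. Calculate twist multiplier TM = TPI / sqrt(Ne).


Formula: TM = TPI / sqrt(Ne)
Step 1: sqrt(Ne) = sqrt(52) = 7.2111
Step 2: TM = 37.7 / 7.2111 = 5.23

5.23 TM


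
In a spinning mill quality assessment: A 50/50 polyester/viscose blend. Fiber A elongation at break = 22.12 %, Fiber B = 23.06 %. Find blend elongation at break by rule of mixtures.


Formula: Blend property = (fraction_A * property_A) + (fraction_B * property_B)
Step 1: Contribution A = 50/100 * 22.12 % = 11.06 %
Step 2: Contribution B = 50/100 * 23.06 % = 11.53 %
Step 3: Blend elongation at break = 11.06 + 11.53 = 22.59 %

22.59 %


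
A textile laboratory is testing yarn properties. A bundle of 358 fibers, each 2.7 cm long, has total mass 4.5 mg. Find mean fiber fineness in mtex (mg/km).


Formula: fineness (mtex) = mass (mg) / total length (km) = (mass_mg / total_length_m) * 1000
Step 1: Convert fiber length: 2.7 cm = 0.027 m
Step 2: Total fiber length = 358 * 0.027 = 9.666 m
Step 3: Linear density = 4.5 mg / 9.666 m = 0.4655 mg/m
Step 4: fineness = 0.4655 * 1000 = 465.5 mtex

465.5 mtex


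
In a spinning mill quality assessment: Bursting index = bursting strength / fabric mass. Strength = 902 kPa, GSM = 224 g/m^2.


Formula: Bursting Index = Bursting Strength / Fabric GSM
BI = 902 kPa / 224 g/m^2
BI = 4.027 kPa/(g/m^2)

4.027 kPa/(g/m^2)


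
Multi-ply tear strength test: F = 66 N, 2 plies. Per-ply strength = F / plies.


Formula: Per-ply strength = Total force / Number of plies
Per-ply = 66 N / 2
Per-ply = 33 N

33 N


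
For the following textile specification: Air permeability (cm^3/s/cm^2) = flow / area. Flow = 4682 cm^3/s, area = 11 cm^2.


Formula: Air Permeability = Airflow / Test Area
AP = 4682 cm^3/s / 11 cm^2
AP = 425.6 cm^3/s/cm^2

425.6 cm^3/s/cm^2


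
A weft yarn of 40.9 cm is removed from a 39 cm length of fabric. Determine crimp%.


Formula: Crimp% = ((L_yarn - L_fabric) / L_fabric) * 100
Step 1: Extension = 40.9 - 39 = 1.9 cm
Step 2: Crimp% = (1.9 / 39) * 100
Step 3: Crimp% = 0.048718 * 100 = 4.8718% ≈ 4.9%

4.9%


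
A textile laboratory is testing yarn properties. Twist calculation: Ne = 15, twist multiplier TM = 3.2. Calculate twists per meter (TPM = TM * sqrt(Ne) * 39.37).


Formula: TPM = TM * sqrt(Ne) * 39.37
Step 1: sqrt(Ne) = sqrt(15) = 3.873
Step 2: TM * sqrt(Ne) = 3.2 * 3.873 = 12.3936
Step 3: TPM = 12.3936 * 39.37 = 488 twists/m

488 twists/m


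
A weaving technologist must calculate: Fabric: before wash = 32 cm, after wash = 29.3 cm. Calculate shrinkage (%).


Formula: Shrinkage% = ((L_before - L_after) / L_before) * 100
Step 1: Shrinkage = 32 - 29.3 = 2.7 cm
Step 2: Shrinkage% = (2.7 / 32) * 100
Step 3: Shrinkage% = 0.084375 * 100 = 8.4375% ≈ 8.4%

8.4%


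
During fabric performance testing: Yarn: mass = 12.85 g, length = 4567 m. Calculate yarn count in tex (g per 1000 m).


Formula: Tex = (mass_g / length_m) * 1000
Substituting: Tex = (12.85 / 4567) * 1000
Intermediate: 12.85 / 4567 = 0.00281366 g/m
Tex = 0.00281366 * 1000 = 2.81 tex

2.81 tex


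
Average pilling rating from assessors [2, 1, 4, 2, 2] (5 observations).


Formula: Mean = sum / count
Sum = 2 + 1 + 4 + 2 + 2 = 11
Mean = 11 / 5 = 2.2

2.2


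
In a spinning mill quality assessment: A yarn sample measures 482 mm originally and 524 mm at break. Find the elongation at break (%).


Formula: Elongation (%) = ((L_break - L0) / L0) * 100
Step 1: Extension = 524 - 482 = 42 mm
Step 2: Elongation = (42 / 482) * 100
Step 3: Elongation = 0.087137 * 100 = 8.7137% ≈ 8.7%

8.7%


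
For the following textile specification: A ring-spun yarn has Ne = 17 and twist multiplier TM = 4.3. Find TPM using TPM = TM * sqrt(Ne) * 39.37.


Formula: TPM = TM * sqrt(Ne) * 39.37
Step 1: sqrt(Ne) = sqrt(17) = 4.1231
Step 2: TM * sqrt(Ne) = 4.3 * 4.1231 = 17.7293
Step 3: TPM = 17.7293 * 39.37 = 698 twists/m

698 twists/m


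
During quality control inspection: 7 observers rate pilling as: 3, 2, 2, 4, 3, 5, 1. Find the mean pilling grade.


Formula: Mean = sum / count
Sum = 3 + 2 + 2 + 4 + 3 + 5 + 1 = 20
Mean = 20 / 7 = 2.9

2.9


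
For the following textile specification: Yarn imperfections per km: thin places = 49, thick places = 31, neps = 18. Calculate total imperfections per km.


Formula: Total = thin places + thick places + neps
Total = 49 + 31 + 18
Total = 98 imperfections/km

98 imperfections/km


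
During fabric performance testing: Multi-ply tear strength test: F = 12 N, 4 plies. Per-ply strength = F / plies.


Formula: Per-ply strength = Total force / Number of plies
Per-ply = 12 N / 4
Per-ply = 3 N

3 N


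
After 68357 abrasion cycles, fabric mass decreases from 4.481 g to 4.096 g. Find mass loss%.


Formula: Mass loss% = ((m_before - m_after) / m_before) * 100
Step 1: Mass loss = 4.481 - 4.096 = 0.385 g
Step 2: Ratio = 0.385 / 4.481 = 0.0859183
Step 3: Mass loss% = 0.0859183 * 100 = 8.59183% ≈ 8.59%

8.59%


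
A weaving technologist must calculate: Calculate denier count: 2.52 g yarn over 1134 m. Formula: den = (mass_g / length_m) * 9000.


Formula: den = (mass_g / length_m) * 9000
Substituting: den = (2.52 / 1134) * 9000
Intermediate: 2.52 / 1134 = 0.00222222 g/m
den = 0.00222222 * 9000 = 20.0 denier

20.0 denier


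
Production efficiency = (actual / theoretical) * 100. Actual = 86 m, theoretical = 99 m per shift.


Formula: Efficiency% = (Actual output / Theoretical output) * 100
Efficiency% = (86 / 99) * 100
Efficiency% = 0.868687 * 100 = 86.8687% ≈ 86.9%

86.9%


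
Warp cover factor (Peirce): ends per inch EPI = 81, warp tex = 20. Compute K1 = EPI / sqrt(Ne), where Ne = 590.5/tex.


Formula: K1 = EPI / sqrt(Ne), with Ne = 590.5 / tex_warp
Step 1: Ne = 590.5 / 20 = 29.525
Step 2: sqrt(Ne) = sqrt(29.525) = 5.4337
Step 3: K1 = 81 / 5.4337 = 14.9

14.9


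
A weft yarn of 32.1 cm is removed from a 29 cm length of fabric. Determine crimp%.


Formula: Crimp% = ((L_yarn - L_fabric) / L_fabric) * 100
Step 1: Extension = 32.1 - 29 = 3.1 cm
Step 2: Crimp% = (3.1 / 29) * 100
Step 3: Crimp% = 0.106897 * 100 = 10.6897% ≈ 10.7%

10.7%


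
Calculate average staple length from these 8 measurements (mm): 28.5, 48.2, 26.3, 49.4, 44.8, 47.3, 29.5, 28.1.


Formula: Mean = sum of lengths / count
Sum = 28.5 + 48.2 + 26.3 + 49.4 + 44.8 + 47.3 + 29.5 + 28.1
Sum = 302.1 mm
Mean = 302.1 / 8 = 37.76 mm

37.76 mm


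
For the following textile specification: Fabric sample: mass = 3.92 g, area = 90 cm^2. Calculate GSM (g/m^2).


Formula: GSM = mass_g / area_m2
Step 1: Convert area: 90 cm^2 = 90 / 10000 = 0.009 m^2
Step 2: GSM = 3.92 g / 0.009 m^2 = 435.6 g/m^2

435.6 g/m^2


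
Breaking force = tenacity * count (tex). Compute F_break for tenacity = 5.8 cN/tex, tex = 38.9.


Formula: Breaking force = Tenacity * Linear density
F = 5.8 cN/tex * 38.9 tex
F = 225.62 cN

225.62 cN


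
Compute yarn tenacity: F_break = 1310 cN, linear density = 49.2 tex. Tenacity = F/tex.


Formula: Tenacity = Breaking force / Linear density
Tenacity = 1310 cN / 49.2 tex
Tenacity = 26.63 cN/tex

26.63 cN/tex


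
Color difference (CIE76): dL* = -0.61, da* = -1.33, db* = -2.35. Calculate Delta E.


Formula: Delta E = sqrt(dL*^2 + da*^2 + db*^2)
Step 1: dL*^2 = (-0.61)^2 = 0.3721
Step 2: da*^2 = (-1.33)^2 = 1.7689
Step 3: db*^2 = (-2.35)^2 = 5.5225
Step 4: Sum = 0.3721 + 1.7689 + 5.5225 = 7.6635
Step 5: Delta E = sqrt(7.6635) = 2.77

2.77 Delta E


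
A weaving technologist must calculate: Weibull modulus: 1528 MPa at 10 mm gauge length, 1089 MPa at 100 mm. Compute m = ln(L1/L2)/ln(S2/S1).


Formula: m = ln(L1/L2) / ln(S2/S1)
Step 1: ln(L1/L2) = ln(10/100) = -2.30259
Step 2: S2/S1 = 1089/1528 = 0.7127
Step 3: ln(S2/S1) = ln(0.7127) = -0.33869
Step 4: m = -2.30259 / -0.33869 = 6.80

6.80 (Weibull m)


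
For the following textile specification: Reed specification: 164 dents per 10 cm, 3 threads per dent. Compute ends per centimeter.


Formula: EPC = (dents per 10 cm * ends per dent) / 10
Step 1: Total ends per 10 cm = 164 * 3 = 492
Step 2: EPC = 492 / 10 = 49.2 ends/cm

49.2 ends/cm


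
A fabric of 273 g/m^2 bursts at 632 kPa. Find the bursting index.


Formula: Bursting Index = Bursting Strength / Fabric GSM
BI = 632 kPa / 273 g/m^2
BI = 2.315 kPa/(g/m^2)

2.315 kPa/(g/m^2)


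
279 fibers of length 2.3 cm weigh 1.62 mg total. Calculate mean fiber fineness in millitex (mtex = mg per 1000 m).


Formula: fineness (mtex) = mass (mg) / total length (km) = (mass_mg / total_length_m) * 1000
Step 1: Convert fiber length: 2.3 cm = 0.023 m
Step 2: Total fiber length = 279 * 0.023 = 6.417 m
Step 3: Linear density = 1.62 mg / 6.417 m = 0.2525 mg/m
Step 4: fineness = 0.2525 * 1000 = 252.5 mtex

252.5 mtex


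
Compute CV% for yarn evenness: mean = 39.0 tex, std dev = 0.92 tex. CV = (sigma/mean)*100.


Formula: CV% = (standard deviation / mean) * 100
Step 1: Ratio = 0.92 / 39.0 = 0.02359
Step 2: CV% = 0.02359 * 100 = 2.359% ≈ 2.4%

2.4%


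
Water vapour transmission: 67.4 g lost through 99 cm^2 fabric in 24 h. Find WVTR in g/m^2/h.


Formula: WVTR = mass_loss / (area * time)
Step 1: Convert area: 99 cm^2 = 0.0099 m^2
Step 2: WVTR = 67.4 g / (0.0099 m^2 * 24 h)
Step 3: WVTR = 67.4 / 0.2376 = 283.7 g/m^2/h

283.7 g/m^2/h


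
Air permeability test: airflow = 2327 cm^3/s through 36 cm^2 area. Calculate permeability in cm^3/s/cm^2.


Formula: Air Permeability = Airflow / Test Area
AP = 2327 cm^3/s / 36 cm^2
AP = 64.6 cm^3/s/cm^2

64.6 cm^3/s/cm^2


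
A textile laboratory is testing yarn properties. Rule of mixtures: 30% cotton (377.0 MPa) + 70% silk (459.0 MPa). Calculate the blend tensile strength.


Formula: Blend property = (fraction_A * property_A) + (fraction_B * property_B)
Step 1: Contribution A = 30/100 * 377.0 MPa = 113.1 MPa
Step 2: Contribution B = 70/100 * 459.0 MPa = 321.3 MPa
Step 3: Blend tensile strength = 113.1 + 321.3 = 434.4 MPa

434.4 MPa


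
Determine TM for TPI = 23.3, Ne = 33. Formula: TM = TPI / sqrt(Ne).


Formula: TM = TPI / sqrt(Ne)
Step 1: sqrt(Ne) = sqrt(33) = 5.7446
Step 2: TM = 23.3 / 5.7446 = 4.06

4.06 TM


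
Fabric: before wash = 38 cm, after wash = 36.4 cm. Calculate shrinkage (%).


Formula: Shrinkage% = ((L_before - L_after) / L_before) * 100
Step 1: Shrinkage = 38 - 36.4 = 1.6 cm
Step 2: Shrinkage% = (1.6 / 38) * 100
Step 3: Shrinkage% = 0.042105 * 100 = 4.2105% ≈ 4.2%

4.2%


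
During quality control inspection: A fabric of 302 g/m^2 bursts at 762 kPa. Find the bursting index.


Formula: Bursting Index = Bursting Strength / Fabric GSM
BI = 762 kPa / 302 g/m^2
BI = 2.523 kPa/(g/m^2)

2.523 kPa/(g/m^2)


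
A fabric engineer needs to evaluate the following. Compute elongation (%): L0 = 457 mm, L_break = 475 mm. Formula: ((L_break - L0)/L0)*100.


Formula: Elongation (%) = ((L_break - L0) / L0) * 100
Step 1: Extension = 475 - 457 = 18 mm
Step 2: Elongation = (18 / 457) * 100
Step 3: Elongation = 0.039387 * 100 = 3.9387% ≈ 3.9%

3.9%


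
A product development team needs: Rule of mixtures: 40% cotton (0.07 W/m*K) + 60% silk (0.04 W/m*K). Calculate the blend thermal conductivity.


Formula: Blend property = (fraction_A * property_A) + (fraction_B * property_B)
Step 1: Contribution A = 40/100 * 0.07 W/m*K = 0.028 W/m*K
Step 2: Contribution B = 60/100 * 0.04 W/m*K = 0.024 W/m*K
Step 3: Blend thermal conductivity = 0.028 + 0.024 = 0.052 W/m*K

0.052 W/m*K


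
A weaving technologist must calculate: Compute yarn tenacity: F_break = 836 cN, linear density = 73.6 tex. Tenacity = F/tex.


Formula: Tenacity = Breaking force / Linear density
Tenacity = 836 cN / 73.6 tex
Tenacity = 11.36 cN/tex

11.36 cN/tex


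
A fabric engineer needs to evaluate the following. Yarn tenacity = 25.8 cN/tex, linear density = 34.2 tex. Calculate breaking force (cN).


Formula: Breaking force = Tenacity * Linear density
F = 25.8 cN/tex * 34.2 tex
F = 882.36 cN

882.36 cN


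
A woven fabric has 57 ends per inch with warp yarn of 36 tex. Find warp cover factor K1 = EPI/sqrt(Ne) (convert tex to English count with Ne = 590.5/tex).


Formula: K1 = EPI / sqrt(Ne), with Ne = 590.5 / tex_warp
Step 1: Ne = 590.5 / 36 = 16.403
Step 2: sqrt(Ne) = sqrt(16.403) = 4.0501
Step 3: K1 = 57 / 4.0501 = 14.1

14.1


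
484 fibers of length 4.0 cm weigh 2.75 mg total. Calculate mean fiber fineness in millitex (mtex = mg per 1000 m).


Formula: fineness (mtex) = mass (mg) / total length (km) = (mass_mg / total_length_m) * 1000
Step 1: Convert fiber length: 4.0 cm = 0.04 m
Step 2: Total fiber length = 484 * 0.04 = 19.36 m
Step 3: Linear density = 2.75 mg / 19.36 m = 0.1420 mg/m
Step 4: fineness = 0.1420 * 1000 = 142.0 mtex

142.0 mtex


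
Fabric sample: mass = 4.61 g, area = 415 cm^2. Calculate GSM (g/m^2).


Formula: GSM = mass_g / area_m2
Step 1: Convert area: 415 cm^2 = 415 / 10000 = 0.0415 m^2
Step 2: GSM = 4.61 g / 0.0415 m^2 = 111.1 g/m^2

111.1 g/m^2


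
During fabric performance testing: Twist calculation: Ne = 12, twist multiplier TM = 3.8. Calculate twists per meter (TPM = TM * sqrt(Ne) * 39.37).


Formula: TPM = TM * sqrt(Ne) * 39.37
Step 1: sqrt(Ne) = sqrt(12) = 3.4641
Step 2: TM * sqrt(Ne) = 3.8 * 3.4641 = 13.1636
Step 3: TPM = 13.1636 * 39.37 = 518 twists/m

518 twists/m


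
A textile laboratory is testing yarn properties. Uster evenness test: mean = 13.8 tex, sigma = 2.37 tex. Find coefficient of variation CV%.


Formula: CV% = (standard deviation / mean) * 100
Step 1: Ratio = 2.37 / 13.8 = 0.171739
Step 2: CV% = 0.171739 * 100 = 17.1739% ≈ 17.2%

17.2%


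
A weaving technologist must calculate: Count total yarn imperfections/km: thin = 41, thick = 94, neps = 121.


Formula: Total = thin places + thick places + neps
Total = 41 + 94 + 121
Total = 256 imperfections/km

256 imperfections/km


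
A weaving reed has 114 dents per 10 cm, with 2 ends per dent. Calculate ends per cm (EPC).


Formula: EPC = (dents per 10 cm * ends per dent) / 10
Step 1: Total ends per 10 cm = 114 * 2 = 228
Step 2: EPC = 228 / 10 = 22.8 ends/cm

22.8 ends/cm


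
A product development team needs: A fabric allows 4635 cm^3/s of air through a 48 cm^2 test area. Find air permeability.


Formula: Air Permeability = Airflow / Test Area
AP = 4635 cm^3/s / 48 cm^2
AP = 96.6 cm^3/s/cm^2

96.6 cm^3/s/cm^2


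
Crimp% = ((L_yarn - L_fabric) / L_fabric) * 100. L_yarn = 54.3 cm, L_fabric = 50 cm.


Formula: Crimp% = ((L_yarn - L_fabric) / L_fabric) * 100
Step 1: Extension = 54.3 - 50 = 4.3 cm
Step 2: Crimp% = (4.3 / 50) * 100
Step 3: Crimp% = 0.086 * 100 = 8.6%

8.6%


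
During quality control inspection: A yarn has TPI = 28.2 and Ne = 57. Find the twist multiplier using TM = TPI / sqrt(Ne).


Formula: TM = TPI / sqrt(Ne)
Step 1: sqrt(Ne) = sqrt(57) = 7.5498
Step 2: TM = 28.2 / 7.5498 = 3.74

3.74 TM


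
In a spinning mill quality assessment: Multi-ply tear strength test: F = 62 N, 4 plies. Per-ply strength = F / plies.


Formula: Per-ply strength = Total force / Number of plies
Per-ply = 62 N / 4
Per-ply = 15.5 N

15.5 N


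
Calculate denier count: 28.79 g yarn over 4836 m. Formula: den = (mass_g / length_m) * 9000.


Formula: den = (mass_g / length_m) * 9000
Substituting: den = (28.79 / 4836) * 9000
Intermediate: 28.79 / 4836 = 0.00595327 g/m
den = 0.00595327 * 9000 = 53.6 denier

53.6 denier


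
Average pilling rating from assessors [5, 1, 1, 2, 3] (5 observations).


Formula: Mean = sum / count
Sum = 5 + 1 + 1 + 2 + 3 = 12
Mean = 12 / 5 = 2.4

2.4


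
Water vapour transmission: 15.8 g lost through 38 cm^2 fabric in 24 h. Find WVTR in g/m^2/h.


Formula: WVTR = mass_loss / (area * time)
Step 1: Convert area: 38 cm^2 = 0.0038 m^2
Step 2: WVTR = 15.8 g / (0.0038 m^2 * 24 h)
Step 3: WVTR = 15.8 / 0.0912 = 173.2 g/m^2/h

173.2 g/m^2/h


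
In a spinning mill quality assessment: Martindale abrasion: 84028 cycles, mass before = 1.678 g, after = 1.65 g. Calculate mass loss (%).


Formula: Mass loss% = ((m_before - m_after) / m_before) * 100
Step 1: Mass loss = 1.678 - 1.65 = 0.028 g
Step 2: Ratio = 0.028 / 1.678 = 0.0166865
Step 3: Mass loss% = 0.0166865 * 100 = 1.66865% ≈ 1.67%

1.67%


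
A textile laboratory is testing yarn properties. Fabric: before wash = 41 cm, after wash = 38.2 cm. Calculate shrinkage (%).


Formula: Shrinkage% = ((L_before - L_after) / L_before) * 100
Step 1: Shrinkage = 41 - 38.2 = 2.8 cm
Step 2: Shrinkage% = (2.8 / 41) * 100
Step 3: Shrinkage% = 0.068293 * 100 = 6.8293% ≈ 6.8%

6.8%


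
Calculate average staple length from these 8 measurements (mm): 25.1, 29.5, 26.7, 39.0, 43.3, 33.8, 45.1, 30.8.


Formula: Mean = sum of lengths / count
Sum = 25.1 + 29.5 + 26.7 + 39.0 + 43.3 + 33.8 + 45.1 + 30.8
Sum = 273.3 mm
Mean = 273.3 / 8 = 34.16 mm

34.16 mm


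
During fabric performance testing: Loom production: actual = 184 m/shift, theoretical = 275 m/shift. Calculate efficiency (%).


Formula: Efficiency% = (Actual output / Theoretical output) * 100
Efficiency% = (184 / 275) * 100
Efficiency% = 0.669091 * 100 = 66.9091% ≈ 66.9%

66.9%


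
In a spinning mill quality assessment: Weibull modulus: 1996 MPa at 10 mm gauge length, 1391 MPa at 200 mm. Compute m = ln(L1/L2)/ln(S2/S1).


Formula: m = ln(L1/L2) / ln(S2/S1)
Step 1: ln(L1/L2) = ln(10/200) = -2.99573
Step 2: S2/S1 = 1391/1996 = 0.69689
Step 3: ln(S2/S1) = ln(0.69689) = -0.36113
Step 4: m = -2.99573 / -0.36113 = 8.30

8.30 (Weibull m)


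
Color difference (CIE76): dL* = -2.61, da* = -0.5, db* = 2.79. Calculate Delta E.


Formula: Delta E = sqrt(dL*^2 + da*^2 + db*^2)
Step 1: dL*^2 = (-2.61)^2 = 6.8121
Step 2: da*^2 = (-0.5)^2 = 0.25
Step 3: db*^2 = 2.79^2 = 7.7841
Step 4: Sum = 6.8121 + 0.25 + 7.7841 = 14.8462
Step 5: Delta E = sqrt(14.8462) = 3.85

3.85 Delta E


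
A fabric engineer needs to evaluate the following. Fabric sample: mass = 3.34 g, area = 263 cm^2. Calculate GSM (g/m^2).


Formula: GSM = mass_g / area_m2
Step 1: Convert area: 263 cm^2 = 263 / 10000 = 0.0263 m^2
Step 2: GSM = 3.34 g / 0.0263 m^2 = 127.0 g/m^2

127.0 g/m^2


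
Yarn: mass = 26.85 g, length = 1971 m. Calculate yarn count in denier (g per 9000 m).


Formula: den = (mass_g / length_m) * 9000
Substituting: den = (26.85 / 1971) * 9000
Intermediate: 26.85 / 1971 = 0.01362253 g/m
den = 0.01362253 * 9000 = 122.6 denier

122.6 denier


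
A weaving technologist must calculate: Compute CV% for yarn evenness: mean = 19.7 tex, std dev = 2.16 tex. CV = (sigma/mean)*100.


Formula: CV% = (standard deviation / mean) * 100
Step 1: Ratio = 2.16 / 19.7 = 0.109645
Step 2: CV% = 0.109645 * 100 = 10.9645% ≈ 11.0%

11.0%


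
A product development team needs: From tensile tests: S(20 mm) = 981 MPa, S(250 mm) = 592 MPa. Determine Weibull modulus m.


Formula: m = ln(L1/L2) / ln(S2/S1)
Step 1: ln(L1/L2) = ln(20/250) = -2.52573
Step 2: S2/S1 = 592/981 = 0.60347
Step 3: ln(S2/S1) = ln(0.60347) = -0.50506
Step 4: m = -2.52573 / -0.50506 = 5.00

5.00 (Weibull m)


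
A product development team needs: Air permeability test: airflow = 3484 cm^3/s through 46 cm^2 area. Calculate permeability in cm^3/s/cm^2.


Formula: Air Permeability = Airflow / Test Area
AP = 3484 cm^3/s / 46 cm^2
AP = 75.7 cm^3/s/cm^2

75.7 cm^3/s/cm^2


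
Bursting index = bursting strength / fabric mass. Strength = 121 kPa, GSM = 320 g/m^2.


Formula: Bursting Index = Bursting Strength / Fabric GSM
BI = 121 kPa / 320 g/m^2
BI = 0.378 kPa/(g/m^2)

0.378 kPa/(g/m^2)


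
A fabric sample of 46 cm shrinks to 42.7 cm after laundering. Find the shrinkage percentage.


Formula: Shrinkage% = ((L_before - L_after) / L_before) * 100
Step 1: Shrinkage = 46 - 42.7 = 3.3 cm
Step 2: Shrinkage% = (3.3 / 46) * 100
Step 3: Shrinkage% = 0.071739 * 100 = 7.1739% ≈ 7.2%

7.2%


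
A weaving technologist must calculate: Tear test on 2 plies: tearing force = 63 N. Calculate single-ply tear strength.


Formula: Per-ply strength = Total force / Number of plies
Per-ply = 63 N / 2
Per-ply = 31.5 N

31.5 N


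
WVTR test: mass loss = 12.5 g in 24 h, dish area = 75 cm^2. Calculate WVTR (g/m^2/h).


Formula: WVTR = mass_loss / (area * time)
Step 1: Convert area: 75 cm^2 = 0.0075 m^2
Step 2: WVTR = 12.5 g / (0.0075 m^2 * 24 h)
Step 3: WVTR = 12.5 / 0.18 = 69.4 g/m^2/h

69.4 g/m^2/h


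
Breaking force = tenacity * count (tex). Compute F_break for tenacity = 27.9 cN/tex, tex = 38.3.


Formula: Breaking force = Tenacity * Linear density
F = 27.9 cN/tex * 38.3 tex
F = 1068.57 cN

1068.57 cN


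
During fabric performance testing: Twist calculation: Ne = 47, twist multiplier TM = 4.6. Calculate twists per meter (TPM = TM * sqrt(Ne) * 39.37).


Formula: TPM = TM * sqrt(Ne) * 39.37
Step 1: sqrt(Ne) = sqrt(47) = 6.8557
Step 2: TM * sqrt(Ne) = 4.6 * 6.8557 = 31.5362
Step 3: TPM = 31.5362 * 39.37 = 1242 twists/m

1242 twists/m


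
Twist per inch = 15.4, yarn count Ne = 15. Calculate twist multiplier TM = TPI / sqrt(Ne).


Formula: TM = TPI / sqrt(Ne)
Step 1: sqrt(Ne) = sqrt(15) = 3.873
Step 2: TM = 15.4 / 3.873 = 3.98

3.98 TM


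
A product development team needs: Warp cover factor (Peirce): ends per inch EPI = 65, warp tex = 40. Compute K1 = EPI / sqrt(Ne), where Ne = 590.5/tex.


Formula: K1 = EPI / sqrt(Ne), with Ne = 590.5 / tex_warp
Step 1: Ne = 590.5 / 40 = 14.763
Step 2: sqrt(Ne) = sqrt(14.763) = 3.8423
Step 3: K1 = 65 / 3.8423 = 16.9

16.9


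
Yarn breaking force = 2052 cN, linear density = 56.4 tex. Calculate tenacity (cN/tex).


Formula: Tenacity = Breaking force / Linear density
Tenacity = 2052 cN / 56.4 tex
Tenacity = 36.38 cN/tex

36.38 cN/tex


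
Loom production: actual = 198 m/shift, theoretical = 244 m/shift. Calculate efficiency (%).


Formula: Efficiency% = (Actual output / Theoretical output) * 100
Efficiency% = (198 / 244) * 100
Efficiency% = 0.811475 * 100 = 81.1475% ≈ 81.1%

81.1%


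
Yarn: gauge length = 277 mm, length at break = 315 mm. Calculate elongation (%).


Formula: Elongation (%) = ((L_break - L0) / L0) * 100
Step 1: Extension = 315 - 277 = 38 mm
Step 2: Elongation = (38 / 277) * 100
Step 3: Elongation = 0.137184 * 100 = 13.7184% ≈ 13.7%

13.7%


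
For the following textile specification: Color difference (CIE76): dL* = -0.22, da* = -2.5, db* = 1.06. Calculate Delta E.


Formula: Delta E = sqrt(dL*^2 + da*^2 + db*^2)
Step 1: dL*^2 = (-0.22)^2 = 0.0484
Step 2: da*^2 = (-2.5)^2 = 6.25
Step 3: db*^2 = 1.06^2 = 1.1236
Step 4: Sum = 0.0484 + 6.25 + 1.1236 = 7.422
Step 5: Delta E = sqrt(7.422) = 2.72

2.72 Delta E


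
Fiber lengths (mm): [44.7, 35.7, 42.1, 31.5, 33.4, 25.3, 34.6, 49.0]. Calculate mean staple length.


Formula: Mean = sum of lengths / count
Sum = 44.7 + 35.7 + 42.1 + 31.5 + 33.4 + 25.3 + 34.6 + 49.0
Sum = 296.3 mm
Mean = 296.3 / 8 = 37.04 mm

37.04 mm


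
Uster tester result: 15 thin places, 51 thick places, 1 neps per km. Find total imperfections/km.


Formula: Total = thin places + thick places + neps
Total = 15 + 51 + 1
Total = 67 imperfections/km

67 imperfections/km


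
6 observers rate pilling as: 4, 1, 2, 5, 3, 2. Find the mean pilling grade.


Formula: Mean = sum / count
Sum = 4 + 1 + 2 + 5 + 3 + 2 = 17
Mean = 17 / 6 = 2.8

2.8


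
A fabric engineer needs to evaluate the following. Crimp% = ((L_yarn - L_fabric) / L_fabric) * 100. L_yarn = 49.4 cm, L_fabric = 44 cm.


Formula: Crimp% = ((L_yarn - L_fabric) / L_fabric) * 100
Step 1: Extension = 49.4 - 44 = 5.4 cm
Step 2: Crimp% = (5.4 / 44) * 100
Step 3: Crimp% = 0.122727 * 100 = 12.2727% ≈ 12.3%

12.3%


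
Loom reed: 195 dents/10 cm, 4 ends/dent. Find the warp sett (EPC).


Formula: EPC = (dents per 10 cm * ends per dent) / 10
Step 1: Total ends per 10 cm = 195 * 4 = 780
Step 2: EPC = 780 / 10 = 78.0 ends/cm

78.0 ends/cm


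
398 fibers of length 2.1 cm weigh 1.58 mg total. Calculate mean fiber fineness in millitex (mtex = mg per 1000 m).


Formula: fineness (mtex) = mass (mg) / total length (km) = (mass_mg / total_length_m) * 1000
Step 1: Convert fiber length: 2.1 cm = 0.021 m
Step 2: Total fiber length = 398 * 0.021 = 8.358 m
Step 3: Linear density = 1.58 mg / 8.358 m = 0.1890 mg/m
Step 4: fineness = 0.1890 * 1000 = 189.0 mtex

189.0 mtex


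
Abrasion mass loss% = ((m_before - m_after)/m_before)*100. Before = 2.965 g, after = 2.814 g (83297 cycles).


Formula: Mass loss% = ((m_before - m_after) / m_before) * 100
Step 1: Mass loss = 2.965 - 2.814 = 0.151 g
Step 2: Ratio = 0.151 / 2.965 = 0.0509275
Step 3: Mass loss% = 0.0509275 * 100 = 5.09275% ≈ 5.09%

5.09%


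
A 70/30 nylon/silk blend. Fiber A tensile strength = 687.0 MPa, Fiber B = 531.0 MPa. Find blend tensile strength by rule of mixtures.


Formula: Blend property = (fraction_A * property_A) + (fraction_B * property_B)
Step 1: Contribution A = 70/100 * 687.0 MPa = 480.9 MPa
Step 2: Contribution B = 30/100 * 531.0 MPa = 159.3 MPa
Step 3: Blend tensile strength = 480.9 + 159.3 = 640.2 MPa

640.2 MPa


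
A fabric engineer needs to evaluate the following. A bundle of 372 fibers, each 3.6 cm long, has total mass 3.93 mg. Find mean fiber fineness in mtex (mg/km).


Formula: fineness (mtex) = mass (mg) / total length (km) = (mass_mg / total_length_m) * 1000
Step 1: Convert fiber length: 3.6 cm = 0.036 m
Step 2: Total fiber length = 372 * 0.036 = 13.392 m
Step 3: Linear density = 3.93 mg / 13.392 m = 0.2935 mg/m
Step 4: fineness = 0.2935 * 1000 = 293.5 mtex

293.5 mtex


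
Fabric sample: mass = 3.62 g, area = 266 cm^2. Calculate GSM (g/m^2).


Formula: GSM = mass_g / area_m2
Step 1: Convert area: 266 cm^2 = 266 / 10000 = 0.0266 m^2
Step 2: GSM = 3.62 g / 0.0266 m^2 = 136.1 g/m^2

136.1 g/m^2


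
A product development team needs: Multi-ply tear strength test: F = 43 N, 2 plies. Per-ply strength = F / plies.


Formula: Per-ply strength = Total force / Number of plies
Per-ply = 43 N / 2
Per-ply = 21.5 N

21.5 N


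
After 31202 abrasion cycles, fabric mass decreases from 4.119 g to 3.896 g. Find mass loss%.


Formula: Mass loss% = ((m_before - m_after) / m_before) * 100
Step 1: Mass loss = 4.119 - 3.896 = 0.223 g
Step 2: Ratio = 0.223 / 4.119 = 0.0541394
Step 3: Mass loss% = 0.0541394 * 100 = 5.41394% ≈ 5.41%

5.41%


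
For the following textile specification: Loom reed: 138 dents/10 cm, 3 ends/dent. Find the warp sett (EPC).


Formula: EPC = (dents per 10 cm * ends per dent) / 10
Step 1: Total ends per 10 cm = 138 * 3 = 414
Step 2: EPC = 414 / 10 = 41.4 ends/cm

41.4 ends/cm


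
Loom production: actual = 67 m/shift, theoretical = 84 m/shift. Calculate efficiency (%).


Formula: Efficiency% = (Actual output / Theoretical output) * 100
Efficiency% = (67 / 84) * 100
Efficiency% = 0.797619 * 100 = 79.7619% ≈ 79.8%

79.8%


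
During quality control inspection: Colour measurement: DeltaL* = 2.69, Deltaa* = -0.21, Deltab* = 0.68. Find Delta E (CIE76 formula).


Formula: Delta E = sqrt(dL*^2 + da*^2 + db*^2)
Step 1: dL*^2 = 2.69^2 = 7.2361
Step 2: da*^2 = (-0.21)^2 = 0.0441
Step 3: db*^2 = 0.68^2 = 0.4624
Step 4: Sum = 7.2361 + 0.0441 + 0.4624 = 7.7426
Step 5: Delta E = sqrt(7.7426) = 2.78

2.78 Delta E


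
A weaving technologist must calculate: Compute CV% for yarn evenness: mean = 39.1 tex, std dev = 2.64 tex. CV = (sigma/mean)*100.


Formula: CV% = (standard deviation / mean) * 100
Step 1: Ratio = 2.64 / 39.1 = 0.067519
Step 2: CV% = 0.067519 * 100 = 6.7519% ≈ 6.8%

6.8%


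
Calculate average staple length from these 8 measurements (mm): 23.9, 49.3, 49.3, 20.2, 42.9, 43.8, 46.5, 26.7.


Formula: Mean = sum of lengths / count
Sum = 23.9 + 49.3 + 49.3 + 20.2 + 42.9 + 43.8 + 46.5 + 26.7
Sum = 302.6 mm
Mean = 302.6 / 8 = 37.83 mm

37.83 mm


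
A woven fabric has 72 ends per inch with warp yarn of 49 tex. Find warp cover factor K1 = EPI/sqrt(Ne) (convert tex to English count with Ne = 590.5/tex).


Formula: K1 = EPI / sqrt(Ne), with Ne = 590.5 / tex_warp
Step 1: Ne = 590.5 / 49 = 12.051
Step 2: sqrt(Ne) = sqrt(12.051) = 3.4715
Step 3: K1 = 72 / 3.4715 = 20.7

20.7


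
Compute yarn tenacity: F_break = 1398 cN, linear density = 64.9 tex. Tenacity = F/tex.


Formula: Tenacity = Breaking force / Linear density
Tenacity = 1398 cN / 64.9 tex
Tenacity = 21.54 cN/tex

21.54 cN/tex


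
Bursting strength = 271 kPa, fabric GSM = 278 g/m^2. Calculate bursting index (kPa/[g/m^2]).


Formula: Bursting Index = Bursting Strength / Fabric GSM
BI = 271 kPa / 278 g/m^2
BI = 0.975 kPa/(g/m^2)

0.975 kPa/(g/m^2)


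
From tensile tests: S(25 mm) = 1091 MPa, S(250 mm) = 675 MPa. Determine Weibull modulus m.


Formula: m = ln(L1/L2) / ln(S2/S1)
Step 1: ln(L1/L2) = ln(25/250) = -2.30259
Step 2: S2/S1 = 675/1091 = 0.6187
Step 3: ln(S2/S1) = ln(0.6187) = -0.48013
Step 4: m = -2.30259 / -0.48013 = 4.80

4.80 (Weibull m)


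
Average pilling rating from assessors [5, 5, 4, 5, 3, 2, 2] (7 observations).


Formula: Mean = sum / count
Sum = 5 + 5 + 4 + 5 + 3 + 2 + 2 = 26
Mean = 26 / 7 = 3.7

3.7


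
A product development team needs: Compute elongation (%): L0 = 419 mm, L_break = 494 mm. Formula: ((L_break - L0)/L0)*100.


Formula: Elongation (%) = ((L_break - L0) / L0) * 100
Step 1: Extension = 494 - 419 = 75 mm
Step 2: Elongation = (75 / 419) * 100
Step 3: Elongation = 0.178998 * 100 = 17.8998% ≈ 17.9%

17.9%


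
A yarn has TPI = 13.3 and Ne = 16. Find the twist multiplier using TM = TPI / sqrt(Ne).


Formula: TM = TPI / sqrt(Ne)
Step 1: sqrt(Ne) = sqrt(16) = 4
Step 2: TM = 13.3 / 4 = 3.33

3.33 TM


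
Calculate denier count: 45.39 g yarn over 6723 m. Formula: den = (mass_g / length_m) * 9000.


Formula: den = (mass_g / length_m) * 9000
Substituting: den = (45.39 / 6723) * 9000
Intermediate: 45.39 / 6723 = 0.00675145 g/m
den = 0.00675145 * 9000 = 60.8 denier

60.8 denier


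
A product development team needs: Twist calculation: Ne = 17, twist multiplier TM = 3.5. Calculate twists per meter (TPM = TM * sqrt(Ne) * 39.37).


Formula: TPM = TM * sqrt(Ne) * 39.37
Step 1: sqrt(Ne) = sqrt(17) = 4.1231
Step 2: TM * sqrt(Ne) = 3.5 * 4.1231 = 14.4309
Step 3: TPM = 14.4309 * 39.37 = 568 twists/m

568 twists/m


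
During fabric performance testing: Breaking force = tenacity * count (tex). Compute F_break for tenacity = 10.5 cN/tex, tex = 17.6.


Formula: Breaking force = Tenacity * Linear density
F = 10.5 cN/tex * 17.6 tex
F = 184.80 cN

184.80 cN


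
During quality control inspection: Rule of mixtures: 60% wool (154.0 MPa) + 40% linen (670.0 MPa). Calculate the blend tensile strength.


Formula: Blend property = (fraction_A * property_A) + (fraction_B * property_B)
Step 1: Contribution A = 60/100 * 154.0 MPa = 92.4 MPa
Step 2: Contribution B = 40/100 * 670.0 MPa = 268.0 MPa
Step 3: Blend tensile strength = 92.4 + 268.0 = 360.4 MPa

360.4 MPa


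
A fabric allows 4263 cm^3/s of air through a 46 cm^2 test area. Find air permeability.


Formula: Air Permeability = Airflow / Test Area
AP = 4263 cm^3/s / 46 cm^2
AP = 92.7 cm^3/s/cm^2

92.7 cm^3/s/cm^2


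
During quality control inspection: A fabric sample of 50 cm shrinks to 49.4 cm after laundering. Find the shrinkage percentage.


Formula: Shrinkage% = ((L_before - L_after) / L_before) * 100
Step 1: Shrinkage = 50 - 49.4 = 0.6 cm
Step 2: Shrinkage% = (0.6 / 50) * 100
Step 3: Shrinkage% = 0.012 * 100 = 1.2%

1.2%


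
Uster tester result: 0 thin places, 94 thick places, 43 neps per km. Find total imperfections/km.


Formula: Total = thin places + thick places + neps
Total = 0 + 94 + 43
Total = 137 imperfections/km

137 imperfections/km


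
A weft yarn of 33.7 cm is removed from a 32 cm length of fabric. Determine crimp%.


Formula: Crimp% = ((L_yarn - L_fabric) / L_fabric) * 100
Step 1: Extension = 33.7 - 32 = 1.7 cm
Step 2: Crimp% = (1.7 / 32) * 100
Step 3: Crimp% = 0.053125 * 100 = 5.3125% ≈ 5.3%

5.3%


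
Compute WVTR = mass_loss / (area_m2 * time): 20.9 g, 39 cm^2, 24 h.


Formula: WVTR = mass_loss / (area * time)
Step 1: Convert area: 39 cm^2 = 0.0039 m^2
Step 2: WVTR = 20.9 g / (0.0039 m^2 * 24 h)
Step 3: WVTR = 20.9 / 0.0936 = 223.3 g/m^2/h

223.3 g/m^2/h


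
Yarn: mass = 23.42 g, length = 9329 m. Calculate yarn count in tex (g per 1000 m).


Formula: Tex = (mass_g / length_m) * 1000
Substituting: Tex = (23.42 / 9329) * 1000
Intermediate: 23.42 / 9329 = 0.00251045 g/m
Tex = 0.00251045 * 1000 = 2.51 tex

2.51 tex


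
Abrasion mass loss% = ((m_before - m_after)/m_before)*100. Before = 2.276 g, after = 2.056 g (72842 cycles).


Formula: Mass loss% = ((m_before - m_after) / m_before) * 100
Step 1: Mass loss = 2.276 - 2.056 = 0.22 g
Step 2: Ratio = 0.22 / 2.276 = 0.0966608
Step 3: Mass loss% = 0.0966608 * 100 = 9.66608% ≈ 9.67%

9.67%


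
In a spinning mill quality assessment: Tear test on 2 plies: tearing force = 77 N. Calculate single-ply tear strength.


Formula: Per-ply strength = Total force / Number of plies
Per-ply = 77 N / 2
Per-ply = 38.5 N

38.5 N


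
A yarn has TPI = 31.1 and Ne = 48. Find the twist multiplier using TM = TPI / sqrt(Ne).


Formula: TM = TPI / sqrt(Ne)
Step 1: sqrt(Ne) = sqrt(48) = 6.9282
Step 2: TM = 31.1 / 6.9282 = 4.49

4.49 TM


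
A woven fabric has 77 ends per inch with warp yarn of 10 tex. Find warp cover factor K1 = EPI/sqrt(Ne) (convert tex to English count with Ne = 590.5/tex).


Formula: K1 = EPI / sqrt(Ne), with Ne = 590.5 / tex_warp
Step 1: Ne = 590.5 / 10 = 59.05
Step 2: sqrt(Ne) = sqrt(59.05) = 7.6844
Step 3: K1 = 77 / 7.6844 = 10.0

10.0


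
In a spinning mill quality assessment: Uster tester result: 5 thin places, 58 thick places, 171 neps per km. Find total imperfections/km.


Formula: Total = thin places + thick places + neps
Total = 5 + 58 + 171
Total = 234 imperfections/km

234 imperfections/km


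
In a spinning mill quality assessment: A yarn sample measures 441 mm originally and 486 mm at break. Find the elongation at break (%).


Formula: Elongation (%) = ((L_break - L0) / L0) * 100
Step 1: Extension = 486 - 441 = 45 mm
Step 2: Elongation = (45 / 441) * 100
Step 3: Elongation = 0.102041 * 100 = 10.2041% ≈ 10.2%

10.2%


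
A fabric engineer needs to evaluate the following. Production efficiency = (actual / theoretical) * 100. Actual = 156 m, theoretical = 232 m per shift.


Formula: Efficiency% = (Actual output / Theoretical output) * 100
Efficiency% = (156 / 232) * 100
Efficiency% = 0.672414 * 100 = 67.2414% ≈ 67.2%

67.2%


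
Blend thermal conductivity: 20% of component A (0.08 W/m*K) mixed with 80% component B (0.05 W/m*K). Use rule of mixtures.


Formula: Blend property = (fraction_A * property_A) + (fraction_B * property_B)
Step 1: Contribution A = 20/100 * 0.08 W/m*K = 0.016 W/m*K
Step 2: Contribution B = 80/100 * 0.05 W/m*K = 0.04 W/m*K
Step 3: Blend thermal conductivity = 0.016 + 0.04 = 0.056 W/m*K

0.056 W/m*K


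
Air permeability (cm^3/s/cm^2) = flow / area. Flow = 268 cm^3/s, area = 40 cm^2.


Formula: Air Permeability = Airflow / Test Area
AP = 268 cm^3/s / 40 cm^2
AP = 6.7 cm^3/s/cm^2

6.7 cm^3/s/cm^2


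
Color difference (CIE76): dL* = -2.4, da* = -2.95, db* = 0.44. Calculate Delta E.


Formula: Delta E = sqrt(dL*^2 + da*^2 + db*^2)
Step 1: dL*^2 = (-2.4)^2 = 5.76
Step 2: da*^2 = (-2.95)^2 = 8.7025
Step 3: db*^2 = 0.44^2 = 0.1936
Step 4: Sum = 5.76 + 8.7025 + 0.1936 = 14.6561
Step 5: Delta E = sqrt(14.6561) = 3.83

3.83 Delta E


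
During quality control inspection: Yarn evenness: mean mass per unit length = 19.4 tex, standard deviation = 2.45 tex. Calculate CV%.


Formula: CV% = (standard deviation / mean) * 100
Step 1: Ratio = 2.45 / 19.4 = 0.126289
Step 2: CV% = 0.126289 * 100 = 12.6289% ≈ 12.6%

12.6%


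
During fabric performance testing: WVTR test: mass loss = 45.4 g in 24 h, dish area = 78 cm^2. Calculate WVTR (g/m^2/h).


Formula: WVTR = mass_loss / (area * time)
Step 1: Convert area: 78 cm^2 = 0.0078 m^2
Step 2: WVTR = 45.4 g / (0.0078 m^2 * 24 h)
Step 3: WVTR = 45.4 / 0.1872 = 242.5 g/m^2/h

242.5 g/m^2/h


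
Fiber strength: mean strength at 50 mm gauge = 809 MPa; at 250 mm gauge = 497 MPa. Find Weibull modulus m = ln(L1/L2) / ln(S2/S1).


Formula: m = ln(L1/L2) / ln(S2/S1)
Step 1: ln(L1/L2) = ln(50/250) = -1.60944
Step 2: S2/S1 = 497/809 = 0.61434
Step 3: ln(S2/S1) = ln(0.61434) = -0.48721
Step 4: m = -1.60944 / -0.48721 = 3.30

3.30 (Weibull m)


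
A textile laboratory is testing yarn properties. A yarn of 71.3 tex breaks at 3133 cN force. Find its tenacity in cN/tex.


Formula: Tenacity = Breaking force / Linear density
Tenacity = 3133 cN / 71.3 tex
Tenacity = 43.94 cN/tex

43.94 cN/tex


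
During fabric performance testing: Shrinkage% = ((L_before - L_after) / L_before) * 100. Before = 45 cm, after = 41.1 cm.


Formula: Shrinkage% = ((L_before - L_after) / L_before) * 100
Step 1: Shrinkage = 45 - 41.1 = 3.9 cm
Step 2: Shrinkage% = (3.9 / 45) * 100
Step 3: Shrinkage% = 0.086667 * 100 = 8.6667% ≈ 8.7%

8.7%


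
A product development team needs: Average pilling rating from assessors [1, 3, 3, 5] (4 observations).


Formula: Mean = sum / count
Sum = 1 + 3 + 3 + 5 = 12
Mean = 12 / 4 = 3.0

3.0


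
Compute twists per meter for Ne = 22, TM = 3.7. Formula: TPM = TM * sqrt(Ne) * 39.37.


Formula: TPM = TM * sqrt(Ne) * 39.37
Step 1: sqrt(Ne) = sqrt(22) = 4.6904
Step 2: TM * sqrt(Ne) = 3.7 * 4.6904 = 17.3545
Step 3: TPM = 17.3545 * 39.37 = 683 twists/m

683 twists/m


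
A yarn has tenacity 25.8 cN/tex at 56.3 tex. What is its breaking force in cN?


Formula: Breaking force = Tenacity * Linear density
F = 25.8 cN/tex * 56.3 tex
F = 1452.54 cN

1452.54 cN


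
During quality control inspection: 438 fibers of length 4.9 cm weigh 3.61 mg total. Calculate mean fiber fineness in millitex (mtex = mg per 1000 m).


Formula: fineness (mtex) = mass (mg) / total length (km) = (mass_mg / total_length_m) * 1000
Step 1: Convert fiber length: 4.9 cm = 0.049 m
Step 2: Total fiber length = 438 * 0.049 = 21.462 m
Step 3: Linear density = 3.61 mg / 21.462 m = 0.1682 mg/m
Step 4: fineness = 0.1682 * 1000 = 168.2 mtex

168.2 mtex


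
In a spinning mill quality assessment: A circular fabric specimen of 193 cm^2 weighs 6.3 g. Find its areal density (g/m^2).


Formula: GSM = mass_g / area_m2
Step 1: Convert area: 193 cm^2 = 193 / 10000 = 0.0193 m^2
Step 2: GSM = 6.3 g / 0.0193 m^2 = 326.4 g/m^2

326.4 g/m^2


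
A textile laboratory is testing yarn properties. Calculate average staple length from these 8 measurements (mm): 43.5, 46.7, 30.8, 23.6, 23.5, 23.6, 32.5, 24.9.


Formula: Mean = sum of lengths / count
Sum = 43.5 + 46.7 + 30.8 + 23.6 + 23.5 + 23.6 + 32.5 + 24.9
Sum = 249.1 mm
Mean = 249.1 / 8 = 31.14 mm

31.14 mm


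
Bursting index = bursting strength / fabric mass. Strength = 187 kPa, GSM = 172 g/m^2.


Formula: Bursting Index = Bursting Strength / Fabric GSM
BI = 187 kPa / 172 g/m^2
BI = 1.087 kPa/(g/m^2)

1.087 kPa/(g/m^2)


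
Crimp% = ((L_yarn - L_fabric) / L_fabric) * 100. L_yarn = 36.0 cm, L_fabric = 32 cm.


Formula: Crimp% = ((L_yarn - L_fabric) / L_fabric) * 100
Step 1: Extension = 36.0 - 32 = 4.0 cm
Step 2: Crimp% = (4.0 / 32) * 100
Step 3: Crimp% = 0.125 * 100 = 12.5%

12.5%


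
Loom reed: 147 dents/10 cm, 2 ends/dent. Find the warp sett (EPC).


Formula: EPC = (dents per 10 cm * ends per dent) / 10
Step 1: Total ends per 10 cm = 147 * 2 = 294
Step 2: EPC = 294 / 10 = 29.4 ends/cm

29.4 ends/cm


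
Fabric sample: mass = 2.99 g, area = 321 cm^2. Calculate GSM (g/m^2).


Formula: GSM = mass_g / area_m2
Step 1: Convert area: 321 cm^2 = 321 / 10000 = 0.0321 m^2
Step 2: GSM = 2.99 g / 0.0321 m^2 = 93.1 g/m^2

93.1 g/m^2


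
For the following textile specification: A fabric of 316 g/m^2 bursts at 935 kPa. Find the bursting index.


Formula: Bursting Index = Bursting Strength / Fabric GSM
BI = 935 kPa / 316 g/m^2
BI = 2.959 kPa/(g/m^2)

2.959 kPa/(g/m^2)
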